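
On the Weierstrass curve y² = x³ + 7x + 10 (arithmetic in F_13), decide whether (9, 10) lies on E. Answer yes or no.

yes

y² = 10² ≡ 9; x³ + 7x + 10 = 802 ≡ 9 (mod 13). 9 = 9.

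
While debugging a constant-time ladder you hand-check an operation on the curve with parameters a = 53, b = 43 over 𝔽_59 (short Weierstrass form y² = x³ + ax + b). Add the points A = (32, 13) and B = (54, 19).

(35, 13)

(32, 13) + (54, 19). λ = (19 - 13)/(54 - 32) ≡ 6/22 mod 59. 22⁻¹ ≡ 51 (mod 59) since 22·51 = 1122 ≡ 1, so λ ≡ 11.
  x = λ² - 32 - 54 = 121 - 86 ≡ 35; y = λ·(32 - 35) - 13 ≡ 13. → (35, 13)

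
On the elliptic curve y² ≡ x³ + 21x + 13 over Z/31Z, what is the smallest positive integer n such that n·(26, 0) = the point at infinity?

2

2P: (26, 0) + (26, 0): same x and y₁ ≡ -y₂, so the sum is the point at infinity.
2P = the point at infinity, so the order is 2.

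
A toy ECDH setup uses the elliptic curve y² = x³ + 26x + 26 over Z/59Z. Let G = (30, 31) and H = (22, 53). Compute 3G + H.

First 3G:
Repeated addition: build up to 3G.
2G: tangent at (30, 31): λ = (3·30² + 26)/(2·31) ≡ 12/3. 3⁻¹ ≡ 20 (mod 59), so λ ≡ 12·20 ≡ 4.
  x = λ² - 30 - 30 = 16 - 60 ≡ 15; y = λ·(30 - 15) - 31 ≡ 29. → (15, 29)
3G: (15, 29) + (30, 31). λ = (31 - 29)/(30 - 15) ≡ 2/15 mod 59. 15⁻¹ ≡ 4 (mod 59), so λ ≡ 8.
  x = λ² - 15 - 30 = 64 - 45 ≡ 19; y = λ·(15 - 19) - 29 ≡ 57. → (19, 57)
3G = (19, 57).
Finally 3G + H:
(19, 57) + (22, 53). λ = (53 - 57)/(22 - 19) ≡ 55/3 mod 59. 3⁻¹ ≡ 20 (mod 59) since 3·20 = 60 ≡ 1, so λ ≡ 38.
  x = λ² - 19 - 22 = 1444 - 41 ≡ 46; y = λ·(19 - 46) - 57 ≡ 38. → (46, 38)

(46, 38)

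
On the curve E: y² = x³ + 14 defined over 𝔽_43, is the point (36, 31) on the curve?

y² = 31² ≡ 15; x³ + 0x + 14 = 46670 ≡ 15 (mod 43). 15 = 15.

yes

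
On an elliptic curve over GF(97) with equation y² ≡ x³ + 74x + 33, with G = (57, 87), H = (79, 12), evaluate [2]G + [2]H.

(64, 58)

First 2G:
Repeated addition: build up to 2G.
2G: tangent at (57, 87): λ = (3·57² + 74)/(2·87) ≡ 24/77. 77⁻¹ ≡ 63 (mod 97), so λ ≡ 24·63 ≡ 57.
  x = λ² - 57 - 57 = 3249 - 114 ≡ 31; y = λ·(57 - 31) - 87 ≡ 37. → (31, 37)
2G = (31, 37).
Next 2H:
Repeated addition: build up to 2H.
2H: tangent at (79, 12): λ = (3·79² + 74)/(2·12) ≡ 76/24. 24⁻¹ ≡ 93 (mod 97), so λ ≡ 76·93 ≡ 84.
  x = λ² - 79 - 79 = 7056 - 158 ≡ 11; y = λ·(79 - 11) - 12 ≡ 74. → (11, 74)
2H = (11, 74).
Finally 2G + 2H:
(31, 37) + (11, 74). λ = (74 - 37)/(11 - 31) ≡ 37/77 mod 97. 77⁻¹ ≡ 63 (mod 97), so λ ≡ 3.
  x = λ² - 31 - 11 = 9 - 42 ≡ 64; y = λ·(31 - 64) - 37 ≡ 58. → (64, 58)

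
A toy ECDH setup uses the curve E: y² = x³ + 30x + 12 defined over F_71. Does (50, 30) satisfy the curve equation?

y² = 30² ≡ 48; x³ + 30x + 12 = 126512 ≡ 61 (mod 71). 48 ≠ 61.

no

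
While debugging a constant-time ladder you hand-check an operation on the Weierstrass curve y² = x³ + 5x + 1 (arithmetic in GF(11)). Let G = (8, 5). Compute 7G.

(6, 4)

Repeated addition: build up to 7G.
2G: tangent at (8, 5): λ = (3·8² + 5)/(2·5) ≡ 10/10. 10⁻¹ ≡ 10 (mod 11), so λ ≡ 10·10 ≡ 1.
  x = λ² - 8 - 8 = 1 - 16 ≡ 7; y = λ·(8 - 7) - 5 ≡ 7. → (7, 7)
3G: (7, 7) + (8, 5). λ = (5 - 7)/(8 - 7) ≡ 9/1 mod 11. 1⁻¹ ≡ 1 (mod 11), so λ ≡ 9.
  x = λ² - 7 - 8 = 81 - 15 ≡ 0; y = λ·(7 - 0) - 7 ≡ 1. → (0, 1)
4G: (0, 1) + (8, 5). λ = (5 - 1)/(8 - 0) ≡ 4/8 mod 11. 8⁻¹ ≡ 7 (mod 11), so λ ≡ 6.
  x = λ² - 0 - 8 = 36 - 8 ≡ 6; y = λ·(0 - 6) - 1 ≡ 7. → (6, 7)
5G: (6, 7) + (8, 5). λ = (5 - 7)/(8 - 6) ≡ 9/2 mod 11. 2⁻¹ ≡ 6 (mod 11) since 2·6 = 12 ≡ 1, so λ ≡ 10.
  x = λ² - 6 - 8 = 100 - 14 ≡ 9; y = λ·(6 - 9) - 7 ≡ 7. → (9, 7)
6G: (9, 7) + (8, 5). λ = (5 - 7)/(8 - 9) ≡ 9/10 mod 11. 10⁻¹ ≡ 10 (mod 11), so λ ≡ 2.
  x = λ² - 9 - 8 = 4 - 17 ≡ 9; y = λ·(9 - 9) - 7 ≡ 4. → (9, 4)
7G: (9, 4) + (8, 5). λ = (5 - 4)/(8 - 9) ≡ 1/10 mod 11. 10⁻¹ ≡ 10 (mod 11) since 10·10 = 100 ≡ 1, so λ ≡ 10.
  x = λ² - 9 - 8 = 100 - 17 ≡ 6; y = λ·(9 - 6) - 4 ≡ 4. → (6, 4)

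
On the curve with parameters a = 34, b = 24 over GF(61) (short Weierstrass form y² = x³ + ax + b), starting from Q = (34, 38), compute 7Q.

(43, 30)

Double-and-add on 7 = (111)₂. Start with Q = (34, 38) for the leading 1-bit.
double: tangent at (34, 38): λ = (3·34² + 34)/(2·38) ≡ 25/15. 15⁻¹ ≡ 57 (mod 61), so λ ≡ 25·57 ≡ 22.
  x = λ² - 34 - 34 = 484 - 68 ≡ 50; y = λ·(34 - 50) - 38 ≡ 37. → (50, 37)
add Q: (50, 37) + (34, 38). λ = (38 - 37)/(34 - 50) ≡ 1/45 mod 61. 45⁻¹ ≡ 19 (mod 61), so λ ≡ 19.
  x = λ² - 50 - 34 = 361 - 84 ≡ 33; y = λ·(50 - 33) - 37 ≡ 42. → (33, 42)
double: tangent at (33, 42): λ = (3·33² + 34)/(2·42) ≡ 7/23. 23⁻¹ ≡ 8 (mod 61), so λ ≡ 7·8 ≡ 56.
  x = λ² - 33 - 33 = 3136 - 66 ≡ 20; y = λ·(33 - 20) - 42 ≡ 15. → (20, 15)
add Q: (20, 15) + (34, 38). λ = (38 - 15)/(34 - 20) ≡ 23/14 mod 61. 14⁻¹ ≡ 48 (mod 61), so λ ≡ 6.
  x = λ² - 20 - 34 = 36 - 54 ≡ 43; y = λ·(20 - 43) - 15 ≡ 30. → (43, 30)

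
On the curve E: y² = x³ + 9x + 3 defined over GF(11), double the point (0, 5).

tangent at (0, 5): λ = (3·0² + 9)/(2·5) ≡ 9/10. 10⁻¹ ≡ 10 (mod 11), so λ ≡ 9·10 ≡ 2.
  x = λ² - 0 - 0 = 4 - 0 ≡ 4; y = λ·(0 - 4) - 5 ≡ 9. → (4, 9)

(4, 9)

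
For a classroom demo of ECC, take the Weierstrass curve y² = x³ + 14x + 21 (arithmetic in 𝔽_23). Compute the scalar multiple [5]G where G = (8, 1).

(9, 18)

Repeated addition: build up to 5G.
2G: tangent at (8, 1): λ = (3·8² + 14)/(2·1) ≡ 22/2. 2⁻¹ ≡ 12 (mod 23) since 2·12 = 24 ≡ 1, so λ ≡ 22·12 ≡ 11.
  x = λ² - 8 - 8 = 121 - 16 ≡ 13; y = λ·(8 - 13) - 1 ≡ 13. → (13, 13)
3G: (13, 13) + (8, 1). λ = (1 - 13)/(8 - 13) ≡ 11/18 mod 23. 18⁻¹ ≡ 9 (mod 23) since 18·9 = 162 ≡ 1, so λ ≡ 7.
  x = λ² - 13 - 8 = 49 - 21 ≡ 5; y = λ·(13 - 5) - 13 ≡ 20. → (5, 20)
4G: (5, 20) + (8, 1). λ = (1 - 20)/(8 - 5) ≡ 4/3 mod 23. 3⁻¹ ≡ 8 (mod 23) since 3·8 = 24 ≡ 1, so λ ≡ 9.
  x = λ² - 5 - 8 = 81 - 13 ≡ 22; y = λ·(5 - 22) - 20 ≡ 11. → (22, 11)
5G: (22, 11) + (8, 1). λ = (1 - 11)/(8 - 22) ≡ 13/9 mod 23. 9⁻¹ ≡ 18 (mod 23) since 9·18 = 162 ≡ 1, so λ ≡ 4.
  x = λ² - 22 - 8 = 16 - 30 ≡ 9; y = λ·(22 - 9) - 11 ≡ 18. → (9, 18)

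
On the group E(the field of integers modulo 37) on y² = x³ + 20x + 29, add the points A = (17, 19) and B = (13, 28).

(19, 4)

(17, 19) + (13, 28). λ = (28 - 19)/(13 - 17) ≡ 9/33 mod 37. 33⁻¹ ≡ 9 (mod 37), so λ ≡ 7.
  x = λ² - 17 - 13 = 49 - 30 ≡ 19; y = λ·(17 - 19) - 19 ≡ 4. → (19, 4)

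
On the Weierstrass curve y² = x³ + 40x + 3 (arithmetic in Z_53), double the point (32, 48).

(31, 33)

tangent at (32, 48): λ = (3·32² + 40)/(2·48) ≡ 38/43. 43⁻¹ ≡ 37 (mod 53), so λ ≡ 38·37 ≡ 28.
  x = λ² - 32 - 32 = 784 - 64 ≡ 31; y = λ·(32 - 31) - 48 ≡ 33. → (31, 33)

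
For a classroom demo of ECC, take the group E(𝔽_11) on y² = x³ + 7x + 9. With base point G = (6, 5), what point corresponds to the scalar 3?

(7, 4)

Repeated addition: build up to 3G.
2G: tangent at (6, 5): λ = (3·6² + 7)/(2·5) ≡ 5/10. 10⁻¹ ≡ 10 (mod 11), so λ ≡ 5·10 ≡ 6.
  x = λ² - 6 - 6 = 36 - 12 ≡ 2; y = λ·(6 - 2) - 5 ≡ 8. → (2, 8)
3G: (2, 8) + (6, 5). λ = (5 - 8)/(6 - 2) ≡ 8/4 mod 11. 4⁻¹ ≡ 3 (mod 11) since 4·3 = 12 ≡ 1, so λ ≡ 2.
  x = λ² - 2 - 6 = 4 - 8 ≡ 7; y = λ·(2 - 7) - 8 ≡ 4. → (7, 4)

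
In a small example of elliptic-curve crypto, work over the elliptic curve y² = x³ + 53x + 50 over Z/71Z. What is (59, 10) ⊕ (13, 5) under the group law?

(59, 10) + (13, 5). λ = (5 - 10)/(13 - 59) ≡ 66/25 mod 71. 25⁻¹ ≡ 54 (mod 71) since 25·54 = 1350 ≡ 1, so λ ≡ 14.
  x = λ² - 59 - 13 = 196 - 72 ≡ 53; y = λ·(59 - 53) - 10 ≡ 3. → (53, 3)

(53, 3)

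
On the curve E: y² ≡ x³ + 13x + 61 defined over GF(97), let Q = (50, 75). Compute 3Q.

Repeated addition: build up to 3Q.
2Q: tangent at (50, 75): λ = (3·50² + 13)/(2·75) ≡ 44/53. 53⁻¹ ≡ 11 (mod 97), so λ ≡ 44·11 ≡ 96.
  x = λ² - 50 - 50 = 9216 - 100 ≡ 95; y = λ·(50 - 95) - 75 ≡ 67. → (95, 67)
3Q: (95, 67) + (50, 75). λ = (75 - 67)/(50 - 95) ≡ 8/52 mod 97. 52⁻¹ ≡ 28 (mod 97), so λ ≡ 30.
  x = λ² - 95 - 50 = 900 - 145 ≡ 76; y = λ·(95 - 76) - 67 ≡ 18. → (76, 18)

(76, 18)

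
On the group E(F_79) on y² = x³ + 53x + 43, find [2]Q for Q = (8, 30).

(10, 54)

tangent at (8, 30): λ = (3·8² + 53)/(2·30) ≡ 8/60. 60⁻¹ ≡ 54 (mod 79), so λ ≡ 8·54 ≡ 37.
  x = λ² - 8 - 8 = 1369 - 16 ≡ 10; y = λ·(8 - 10) - 30 ≡ 54. → (10, 54)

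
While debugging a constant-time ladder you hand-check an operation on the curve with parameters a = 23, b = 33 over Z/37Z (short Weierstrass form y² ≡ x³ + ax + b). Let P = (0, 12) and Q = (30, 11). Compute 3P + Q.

(8, 27)

First 3P:
Repeated addition: build up to 3P.
2P: tangent at (0, 12): λ = (3·0² + 23)/(2·12) ≡ 23/24. 24⁻¹ ≡ 17 (mod 37), so λ ≡ 23·17 ≡ 21.
  x = λ² - 0 - 0 = 441 - 0 ≡ 34; y = λ·(0 - 34) - 12 ≡ 14. → (34, 14)
3P: (34, 14) + (0, 12). λ = (12 - 14)/(0 - 34) ≡ 35/3 mod 37. 3⁻¹ ≡ 25 (mod 37) since 3·25 = 75 ≡ 1, so λ ≡ 24.
  x = λ² - 34 - 0 = 576 - 34 ≡ 24; y = λ·(34 - 24) - 14 ≡ 4. → (24, 4)
3P = (24, 4).
Finally 3P + Q:
(24, 4) + (30, 11). λ = (11 - 4)/(30 - 24) ≡ 7/6 mod 37. 6⁻¹ ≡ 31 (mod 37) since 6·31 = 186 ≡ 1, so λ ≡ 32.
  x = λ² - 24 - 30 = 1024 - 54 ≡ 8; y = λ·(24 - 8) - 4 ≡ 27. → (8, 27)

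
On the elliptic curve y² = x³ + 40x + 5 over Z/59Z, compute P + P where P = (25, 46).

tangent at (25, 46): λ = (3·25² + 40)/(2·46) ≡ 27/33. 33⁻¹ ≡ 34 (mod 59), so λ ≡ 27·34 ≡ 33.
  x = λ² - 25 - 25 = 1089 - 50 ≡ 36; y = λ·(25 - 36) - 46 ≡ 4. → (36, 4)

(36, 4)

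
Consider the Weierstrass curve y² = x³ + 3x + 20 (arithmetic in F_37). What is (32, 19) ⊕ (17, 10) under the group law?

(32, 19) + (17, 10). λ = (10 - 19)/(17 - 32) ≡ 28/22 mod 37. 22⁻¹ ≡ 32 (mod 37) since 22·32 = 704 ≡ 1, so λ ≡ 8.
  x = λ² - 32 - 17 = 64 - 49 ≡ 15; y = λ·(32 - 15) - 19 ≡ 6. → (15, 6)

(15, 6)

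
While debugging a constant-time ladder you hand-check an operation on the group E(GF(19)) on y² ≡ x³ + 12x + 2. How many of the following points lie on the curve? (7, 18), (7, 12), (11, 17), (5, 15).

(7, 18): 18² ≡ 1, rhs ≡ 11 → off.
(7, 12): 12² ≡ 11, rhs ≡ 11 → on.
(11, 17): 17² ≡ 4, rhs ≡ 2 → off.
(5, 15): 15² ≡ 16, rhs ≡ 16 → on.

2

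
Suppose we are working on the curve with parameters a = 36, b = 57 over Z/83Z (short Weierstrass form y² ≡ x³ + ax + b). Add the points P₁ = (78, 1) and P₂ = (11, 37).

(25, 56)

(78, 1) + (11, 37). λ = (37 - 1)/(11 - 78) ≡ 36/16 mod 83. 16⁻¹ ≡ 26 (mod 83), so λ ≡ 23.
  x = λ² - 78 - 11 = 529 - 89 ≡ 25; y = λ·(78 - 25) - 1 ≡ 56. → (25, 56)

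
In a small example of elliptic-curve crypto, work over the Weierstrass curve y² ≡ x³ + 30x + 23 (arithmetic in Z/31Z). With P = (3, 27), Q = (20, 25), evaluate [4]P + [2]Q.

First 4P:
Double-and-add on 4 = (100)₂. Start with P = (3, 27) for the leading 1-bit.
double: tangent at (3, 27): λ = (3·3² + 30)/(2·27) ≡ 26/23. 23⁻¹ ≡ 27 (mod 31), so λ ≡ 26·27 ≡ 20.
  x = λ² - 3 - 3 = 400 - 6 ≡ 22; y = λ·(3 - 22) - 27 ≡ 27. → (22, 27)
double: tangent at (22, 27): λ = (3·22² + 30)/(2·27) ≡ 25/23. 23⁻¹ ≡ 27 (mod 31), so λ ≡ 25·27 ≡ 24.
  x = λ² - 22 - 22 = 576 - 44 ≡ 5; y = λ·(22 - 5) - 27 ≡ 9. → (5, 9)
4P = (5, 9).
Next 2Q:
Repeated addition: build up to 2Q.
2Q: tangent at (20, 25): λ = (3·20² + 30)/(2·25) ≡ 21/19. 19⁻¹ ≡ 18 (mod 31) since 19·18 = 342 ≡ 1, so λ ≡ 21·18 ≡ 6.
  x = λ² - 20 - 20 = 36 - 40 ≡ 27; y = λ·(20 - 27) - 25 ≡ 26. → (27, 26)
2Q = (27, 26).
Finally 4P + 2Q:
(5, 9) + (27, 26). λ = (26 - 9)/(27 - 5) ≡ 17/22 mod 31. 22⁻¹ ≡ 24 (mod 31) since 22·24 = 528 ≡ 1, so λ ≡ 5.
  x = λ² - 5 - 27 = 25 - 32 ≡ 24; y = λ·(5 - 24) - 9 ≡ 20. → (24, 20)

(24, 20)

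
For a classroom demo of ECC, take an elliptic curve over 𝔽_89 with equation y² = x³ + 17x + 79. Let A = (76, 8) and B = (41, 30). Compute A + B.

(21, 21)

(76, 8) + (41, 30). λ = (30 - 8)/(41 - 76) ≡ 22/54 mod 89. 54⁻¹ ≡ 61 (mod 89) since 54·61 = 3294 ≡ 1, so λ ≡ 7.
  x = λ² - 76 - 41 = 49 - 117 ≡ 21; y = λ·(76 - 21) - 8 ≡ 21. → (21, 21)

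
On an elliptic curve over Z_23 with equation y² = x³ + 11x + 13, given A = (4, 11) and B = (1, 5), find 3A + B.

First 3A:
Repeated addition: build up to 3A.
2A: tangent at (4, 11): λ = (3·4² + 11)/(2·11) ≡ 13/22. 22⁻¹ ≡ 22 (mod 23) since 22·22 = 484 ≡ 1, so λ ≡ 13·22 ≡ 10.
  x = λ² - 4 - 4 = 100 - 8 ≡ 0; y = λ·(4 - 0) - 11 ≡ 6. → (0, 6)
3A: (0, 6) + (4, 11). λ = (11 - 6)/(4 - 0) ≡ 5/4 mod 23. 4⁻¹ ≡ 6 (mod 23), so λ ≡ 7.
  x = λ² - 0 - 4 = 49 - 4 ≡ 22; y = λ·(0 - 22) - 6 ≡ 1. → (22, 1)
3A = (22, 1).
Finally 3A + B:
(22, 1) + (1, 5). λ = (5 - 1)/(1 - 22) ≡ 4/2 mod 23. 2⁻¹ ≡ 12 (mod 23), so λ ≡ 2.
  x = λ² - 22 - 1 = 4 - 23 ≡ 4; y = λ·(22 - 4) - 1 ≡ 12. → (4, 12)

(4, 12)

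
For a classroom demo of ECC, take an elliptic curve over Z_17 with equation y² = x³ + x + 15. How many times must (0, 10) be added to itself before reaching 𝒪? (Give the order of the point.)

12

2P: tangent at (0, 10): λ = (3·0² + 1)/(2·10) ≡ 1/3. 3⁻¹ ≡ 6 (mod 17) since 3·6 = 18 ≡ 1, so λ ≡ 1·6 ≡ 6.
  x = λ² - 0 - 0 = 36 - 0 ≡ 2; y = λ·(0 - 2) - 10 ≡ 12. → (2, 12)
3P: (2, 12) + (0, 10). λ = (10 - 12)/(0 - 2) ≡ 15/15 mod 17. 15⁻¹ ≡ 8 (mod 17) since 15·8 = 120 ≡ 1, so λ ≡ 1.
  x = λ² - 2 - 0 = 1 - 2 ≡ 16; y = λ·(2 - 16) - 12 ≡ 8. → (16, 8)
4P: (16, 8) + (0, 10). λ = (10 - 8)/(0 - 16) ≡ 2/1 mod 17. 1⁻¹ ≡ 1 (mod 17), so λ ≡ 2.
  x = λ² - 16 - 0 = 4 - 16 ≡ 5; y = λ·(16 - 5) - 8 ≡ 14. → (5, 14)
5P: (5, 14) + (0, 10). λ = (10 - 14)/(0 - 5) ≡ 13/12 mod 17. 12⁻¹ ≡ 10 (mod 17), so λ ≡ 11.
  x = λ² - 5 - 0 = 121 - 5 ≡ 14; y = λ·(5 - 14) - 14 ≡ 6. → (14, 6)
6P: (14, 6) + (0, 10). λ = (10 - 6)/(0 - 14) ≡ 4/3 mod 17. 3⁻¹ ≡ 6 (mod 17), so λ ≡ 7.
  x = λ² - 14 - 0 = 49 - 14 ≡ 1; y = λ·(14 - 1) - 6 ≡ 0. → (1, 0)
7P: (1, 0) + (0, 10). λ = (10 - 0)/(0 - 1) ≡ 10/16 mod 17. 16⁻¹ ≡ 16 (mod 17), so λ ≡ 7.
  x = λ² - 1 - 0 = 49 - 1 ≡ 14; y = λ·(1 - 14) - 0 ≡ 11. → (14, 11)
8P: (14, 11) + (0, 10). λ = (10 - 11)/(0 - 14) ≡ 16/3 mod 17. 3⁻¹ ≡ 6 (mod 17) since 3·6 = 18 ≡ 1, so λ ≡ 11.
  x = λ² - 14 - 0 = 121 - 14 ≡ 5; y = λ·(14 - 5) - 11 ≡ 3. → (5, 3)
9P: (5, 3) + (0, 10). λ = (10 - 3)/(0 - 5) ≡ 7/12 mod 17. 12⁻¹ ≡ 10 (mod 17) since 12·10 = 120 ≡ 1, so λ ≡ 2.
  x = λ² - 5 - 0 = 4 - 5 ≡ 16; y = λ·(5 - 16) - 3 ≡ 9. → (16, 9)
10P: (16, 9) + (0, 10). λ = (10 - 9)/(0 - 16) ≡ 1/1 mod 17. 1⁻¹ ≡ 1 (mod 17), so λ ≡ 1.
  x = λ² - 16 - 0 = 1 - 16 ≡ 2; y = λ·(16 - 2) - 9 ≡ 5. → (2, 5)
11P: (2, 5) + (0, 10). λ = (10 - 5)/(0 - 2) ≡ 5/15 mod 17. 15⁻¹ ≡ 8 (mod 17), so λ ≡ 6.
  x = λ² - 2 - 0 = 36 - 2 ≡ 0; y = λ·(2 - 0) - 5 ≡ 7. → (0, 7)
12P: (0, 7) + (0, 10): same x and y₁ ≡ -y₂, so the sum is 𝒪.
12P = 𝒪, so the order is 12.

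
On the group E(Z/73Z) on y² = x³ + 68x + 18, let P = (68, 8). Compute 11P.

(14, 8)

Double-and-add on 11 = (1011)₂. Start with P = (68, 8) for the leading 1-bit.
double: tangent at (68, 8): λ = (3·68² + 68)/(2·8) ≡ 70/16. 16⁻¹ ≡ 32 (mod 73), so λ ≡ 70·32 ≡ 50.
  x = λ² - 68 - 68 = 2500 - 136 ≡ 28; y = λ·(68 - 28) - 8 ≡ 21. → (28, 21)
double: tangent at (28, 21): λ = (3·28² + 68)/(2·21) ≡ 11/42. 42⁻¹ ≡ 40 (mod 73), so λ ≡ 11·40 ≡ 2.
  x = λ² - 28 - 28 = 4 - 56 ≡ 21; y = λ·(28 - 21) - 21 ≡ 66. → (21, 66)
add P: (21, 66) + (68, 8). λ = (8 - 66)/(68 - 21) ≡ 15/47 mod 73. 47⁻¹ ≡ 14 (mod 73) since 47·14 = 658 ≡ 1, so λ ≡ 64.
  x = λ² - 21 - 68 = 4096 - 89 ≡ 65; y = λ·(21 - 65) - 66 ≡ 38. → (65, 38)
double: tangent at (65, 38): λ = (3·65² + 68)/(2·38) ≡ 41/3. 3⁻¹ ≡ 49 (mod 73), so λ ≡ 41·49 ≡ 38.
  x = λ² - 65 - 65 = 1444 - 130 ≡ 0; y = λ·(65 - 0) - 38 ≡ 23. → (0, 23)
add P: (0, 23) + (68, 8). λ = (8 - 23)/(68 - 0) ≡ 58/68 mod 73. 68⁻¹ ≡ 29 (mod 73), so λ ≡ 3.
  x = λ² - 0 - 68 = 9 - 68 ≡ 14; y = λ·(0 - 14) - 23 ≡ 8. → (14, 8)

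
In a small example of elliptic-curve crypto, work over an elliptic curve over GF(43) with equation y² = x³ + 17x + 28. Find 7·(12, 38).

O

Write G = (12, 38).
Repeated addition: build up to 7G.
2G: tangent at (12, 38): λ = (3·12² + 17)/(2·38) ≡ 19/33. 33⁻¹ ≡ 30 (mod 43), so λ ≡ 19·30 ≡ 11.
  x = λ² - 12 - 12 = 121 - 24 ≡ 11; y = λ·(12 - 11) - 38 ≡ 16. → (11, 16)
3G: (11, 16) + (12, 38). λ = (38 - 16)/(12 - 11) ≡ 22/1 mod 43. 1⁻¹ ≡ 1 (mod 43) since 1·1 = 1 ≡ 1, so λ ≡ 22.
  x = λ² - 11 - 12 = 484 - 23 ≡ 31; y = λ·(11 - 31) - 16 ≡ 17. → (31, 17)
4G: (31, 17) + (12, 38). λ = (38 - 17)/(12 - 31) ≡ 21/24 mod 43. 24⁻¹ ≡ 9 (mod 43) since 24·9 = 216 ≡ 1, so λ ≡ 17.
  x = λ² - 31 - 12 = 289 - 43 ≡ 31; y = λ·(31 - 31) - 17 ≡ 26. → (31, 26)
5G: (31, 26) + (12, 38). λ = (38 - 26)/(12 - 31) ≡ 12/24 mod 43. 24⁻¹ ≡ 9 (mod 43), so λ ≡ 22.
  x = λ² - 31 - 12 = 484 - 43 ≡ 11; y = λ·(31 - 11) - 26 ≡ 27. → (11, 27)
6G: (11, 27) + (12, 38). λ = (38 - 27)/(12 - 11) ≡ 11/1 mod 43. 1⁻¹ ≡ 1 (mod 43), so λ ≡ 11.
  x = λ² - 11 - 12 = 121 - 23 ≡ 12; y = λ·(11 - 12) - 27 ≡ 5. → (12, 5)
7G: (12, 5) + (12, 38): same x and y₁ ≡ -y₂, so the sum is O.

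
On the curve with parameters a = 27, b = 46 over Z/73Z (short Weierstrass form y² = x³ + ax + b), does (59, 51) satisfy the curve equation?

y² = 51² ≡ 46; x³ + 27x + 46 = 207018 ≡ 63 (mod 73). 46 ≠ 63.

no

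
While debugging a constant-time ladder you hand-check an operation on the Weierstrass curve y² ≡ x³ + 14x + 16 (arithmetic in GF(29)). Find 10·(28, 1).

(4, 7)

Write G = (28, 1).
Double-and-add on 10 = (1010)₂. Start with G = (28, 1) for the leading 1-bit.
double: tangent at (28, 1): λ = (3·28² + 14)/(2·1) ≡ 17/2. 2⁻¹ ≡ 15 (mod 29) since 2·15 = 30 ≡ 1, so λ ≡ 17·15 ≡ 23.
  x = λ² - 28 - 28 = 529 - 56 ≡ 9; y = λ·(28 - 9) - 1 ≡ 1. → (9, 1)
double: tangent at (9, 1): λ = (3·9² + 14)/(2·1) ≡ 25/2. 2⁻¹ ≡ 15 (mod 29), so λ ≡ 25·15 ≡ 27.
  x = λ² - 9 - 9 = 729 - 18 ≡ 15; y = λ·(9 - 15) - 1 ≡ 11. → (15, 11)
add G: (15, 11) + (28, 1). λ = (1 - 11)/(28 - 15) ≡ 19/13 mod 29. 13⁻¹ ≡ 9 (mod 29) since 13·9 = 117 ≡ 1, so λ ≡ 26.
  x = λ² - 15 - 28 = 676 - 43 ≡ 24; y = λ·(15 - 24) - 11 ≡ 16. → (24, 16)
double: tangent at (24, 16): λ = (3·24² + 14)/(2·16) ≡ 2/3. 3⁻¹ ≡ 10 (mod 29) since 3·10 = 30 ≡ 1, so λ ≡ 2·10 ≡ 20.
  x = λ² - 24 - 24 = 400 - 48 ≡ 4; y = λ·(24 - 4) - 16 ≡ 7. → (4, 7)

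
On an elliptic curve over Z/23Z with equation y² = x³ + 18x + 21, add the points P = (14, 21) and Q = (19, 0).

(14, 21) + (19, 0). λ = (0 - 21)/(19 - 14) ≡ 2/5 mod 23. 5⁻¹ ≡ 14 (mod 23), so λ ≡ 5.
  x = λ² - 14 - 19 = 25 - 33 ≡ 15; y = λ·(14 - 15) - 21 ≡ 20. → (15, 20)

(15, 20)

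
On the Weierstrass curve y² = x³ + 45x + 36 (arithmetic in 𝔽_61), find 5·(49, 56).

(49, 5)

Write P = (49, 56).
Double-and-add on 5 = (101)₂. Start with P = (49, 56) for the leading 1-bit.
double: tangent at (49, 56): λ = (3·49² + 45)/(2·56) ≡ 50/51. 51⁻¹ ≡ 6 (mod 61) since 51·6 = 306 ≡ 1, so λ ≡ 50·6 ≡ 56.
  x = λ² - 49 - 49 = 3136 - 98 ≡ 49; y = λ·(49 - 49) - 56 ≡ 5. → (49, 5)
double: tangent at (49, 5): λ = (3·49² + 45)/(2·5) ≡ 50/10. 10⁻¹ ≡ 55 (mod 61), so λ ≡ 50·55 ≡ 5.
  x = λ² - 49 - 49 = 25 - 98 ≡ 49; y = λ·(49 - 49) - 5 ≡ 56. → (49, 56)
add P: tangent at (49, 56): λ = (3·49² + 45)/(2·56) ≡ 50/51. 51⁻¹ ≡ 6 (mod 61), so λ ≡ 50·6 ≡ 56.
  x = λ² - 49 - 49 = 3136 - 98 ≡ 49; y = λ·(49 - 49) - 56 ≡ 5. → (49, 5)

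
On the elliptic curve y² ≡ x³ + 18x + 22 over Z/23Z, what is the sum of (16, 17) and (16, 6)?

The two points share x = 16 and their y-coordinates satisfy 17 + 6 ≡ 0 (mod 23), so they are inverses. Their sum is 𝒪.

O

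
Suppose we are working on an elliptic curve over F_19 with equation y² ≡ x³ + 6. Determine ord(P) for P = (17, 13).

7

2P: tangent at (17, 13): λ = (3·17² + 0)/(2·13) ≡ 12/7. 7⁻¹ ≡ 11 (mod 19), so λ ≡ 12·11 ≡ 18.
  x = λ² - 17 - 17 = 324 - 34 ≡ 5; y = λ·(17 - 5) - 13 ≡ 13. → (5, 13)
3P: (5, 13) + (17, 13). λ = (13 - 13)/(17 - 5) ≡ 0/12 mod 19. 12⁻¹ ≡ 8 (mod 19), so λ ≡ 0.
  x = λ² - 5 - 17 = 0 - 22 ≡ 16; y = λ·(5 - 16) - 13 ≡ 6. → (16, 6)
4P: (16, 6) + (17, 13). λ = (13 - 6)/(17 - 16) ≡ 7/1 mod 19. 1⁻¹ ≡ 1 (mod 19) since 1·1 = 1 ≡ 1, so λ ≡ 7.
  x = λ² - 16 - 17 = 49 - 33 ≡ 16; y = λ·(16 - 16) - 6 ≡ 13. → (16, 13)
5P: (16, 13) + (17, 13). λ = (13 - 13)/(17 - 16) ≡ 0/1 mod 19. 1⁻¹ ≡ 1 (mod 19), so λ ≡ 0.
  x = λ² - 16 - 17 = 0 - 33 ≡ 5; y = λ·(16 - 5) - 13 ≡ 6. → (5, 6)
6P: (5, 6) + (17, 13). λ = (13 - 6)/(17 - 5) ≡ 7/12 mod 19. 12⁻¹ ≡ 8 (mod 19) since 12·8 = 96 ≡ 1, so λ ≡ 18.
  x = λ² - 5 - 17 = 324 - 22 ≡ 17; y = λ·(5 - 17) - 6 ≡ 6. → (17, 6)
7P: (17, 6) + (17, 13): same x and y₁ ≡ -y₂, so the sum is ∞.
7P = ∞, so the order is 7.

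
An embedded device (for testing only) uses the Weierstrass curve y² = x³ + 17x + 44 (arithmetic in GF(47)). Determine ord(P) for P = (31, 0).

2

2P: (31, 0) + (31, 0): same x and y₁ ≡ -y₂, so the sum is 𝒪.
2P = 𝒪, so the order is 2.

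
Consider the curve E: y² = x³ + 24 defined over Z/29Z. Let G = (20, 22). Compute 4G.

Double-and-add on 4 = (100)₂. Start with G = (20, 22) for the leading 1-bit.
double: tangent at (20, 22): λ = (3·20² + 0)/(2·22) ≡ 11/15. 15⁻¹ ≡ 2 (mod 29), so λ ≡ 11·2 ≡ 22.
  x = λ² - 20 - 20 = 484 - 40 ≡ 9; y = λ·(20 - 9) - 22 ≡ 17. → (9, 17)
double: tangent at (9, 17): λ = (3·9² + 0)/(2·17) ≡ 11/5. 5⁻¹ ≡ 6 (mod 29), so λ ≡ 11·6 ≡ 8.
  x = λ² - 9 - 9 = 64 - 18 ≡ 17; y = λ·(9 - 17) - 17 ≡ 6. → (17, 6)

(17, 6)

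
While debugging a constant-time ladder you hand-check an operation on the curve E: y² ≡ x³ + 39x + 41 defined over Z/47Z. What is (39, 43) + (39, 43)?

(28, 33)

tangent at (39, 43): λ = (3·39² + 39)/(2·43) ≡ 43/39. 39⁻¹ ≡ 41 (mod 47) since 39·41 = 1599 ≡ 1, so λ ≡ 43·41 ≡ 24.
  x = λ² - 39 - 39 = 576 - 78 ≡ 28; y = λ·(39 - 28) - 43 ≡ 33. → (28, 33)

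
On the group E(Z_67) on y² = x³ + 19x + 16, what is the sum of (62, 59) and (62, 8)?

O

The two points share x = 62 and their y-coordinates satisfy 59 + 8 ≡ 0 (mod 67), so they are inverses. Their sum is ∞.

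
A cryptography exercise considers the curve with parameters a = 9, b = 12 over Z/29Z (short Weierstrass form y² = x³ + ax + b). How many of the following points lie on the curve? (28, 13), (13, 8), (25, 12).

2

(28, 13): 13² ≡ 24, rhs ≡ 2 → off.
(13, 8): 8² ≡ 6, rhs ≡ 6 → on.
(25, 12): 12² ≡ 28, rhs ≡ 28 → on.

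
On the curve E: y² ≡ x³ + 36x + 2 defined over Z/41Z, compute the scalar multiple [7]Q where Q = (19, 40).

(13, 24)

Repeated addition: build up to 7Q.
2Q: tangent at (19, 40): λ = (3·19² + 36)/(2·40) ≡ 12/39. 39⁻¹ ≡ 20 (mod 41), so λ ≡ 12·20 ≡ 35.
  x = λ² - 19 - 19 = 1225 - 38 ≡ 39; y = λ·(19 - 39) - 40 ≡ 39. → (39, 39)
3Q: (39, 39) + (19, 40). λ = (40 - 39)/(19 - 39) ≡ 1/21 mod 41. 21⁻¹ ≡ 2 (mod 41), so λ ≡ 2.
  x = λ² - 39 - 19 = 4 - 58 ≡ 28; y = λ·(39 - 28) - 39 ≡ 24. → (28, 24)
4Q: (28, 24) + (19, 40). λ = (40 - 24)/(19 - 28) ≡ 16/32 mod 41. 32⁻¹ ≡ 9 (mod 41), so λ ≡ 21.
  x = λ² - 28 - 19 = 441 - 47 ≡ 25; y = λ·(28 - 25) - 24 ≡ 39. → (25, 39)
5Q: (25, 39) + (19, 40). λ = (40 - 39)/(19 - 25) ≡ 1/35 mod 41. 35⁻¹ ≡ 34 (mod 41) since 35·34 = 1190 ≡ 1, so λ ≡ 34.
  x = λ² - 25 - 19 = 1156 - 44 ≡ 5; y = λ·(25 - 5) - 39 ≡ 26. → (5, 26)
6Q: (5, 26) + (19, 40). λ = (40 - 26)/(19 - 5) ≡ 14/14 mod 41. 14⁻¹ ≡ 3 (mod 41), so λ ≡ 1.
  x = λ² - 5 - 19 = 1 - 24 ≡ 18; y = λ·(5 - 18) - 26 ≡ 2. → (18, 2)
7Q: (18, 2) + (19, 40). λ = (40 - 2)/(19 - 18) ≡ 38/1 mod 41. 1⁻¹ ≡ 1 (mod 41), so λ ≡ 38.
  x = λ² - 18 - 19 = 1444 - 37 ≡ 13; y = λ·(18 - 13) - 2 ≡ 24. → (13, 24)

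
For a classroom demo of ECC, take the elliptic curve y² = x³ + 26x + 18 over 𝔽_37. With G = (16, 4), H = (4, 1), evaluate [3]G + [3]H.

(4, 1)

First 3G:
Repeated addition: build up to 3G.
2G: tangent at (16, 4): λ = (3·16² + 26)/(2·4) ≡ 17/8. 8⁻¹ ≡ 14 (mod 37), so λ ≡ 17·14 ≡ 16.
  x = λ² - 16 - 16 = 256 - 32 ≡ 2; y = λ·(16 - 2) - 4 ≡ 35. → (2, 35)
3G: (2, 35) + (16, 4). λ = (4 - 35)/(16 - 2) ≡ 6/14 mod 37. 14⁻¹ ≡ 8 (mod 37) since 14·8 = 112 ≡ 1, so λ ≡ 11.
  x = λ² - 2 - 16 = 121 - 18 ≡ 29; y = λ·(2 - 29) - 35 ≡ 1. → (29, 1)
3G = (29, 1).
Next 3H:
Repeated addition: build up to 3H.
2H: tangent at (4, 1): λ = (3·4² + 26)/(2·1) ≡ 0/2. 2⁻¹ ≡ 19 (mod 37), so λ ≡ 0·19 ≡ 0.
  x = λ² - 4 - 4 = 0 - 8 ≡ 29; y = λ·(4 - 29) - 1 ≡ 36. → (29, 36)
3H: (29, 36) + (4, 1). λ = (1 - 36)/(4 - 29) ≡ 2/12 mod 37. 12⁻¹ ≡ 34 (mod 37), so λ ≡ 31.
  x = λ² - 29 - 4 = 961 - 33 ≡ 3; y = λ·(29 - 3) - 36 ≡ 30. → (3, 30)
3H = (3, 30).
Finally 3G + 3H:
(29, 1) + (3, 30). λ = (30 - 1)/(3 - 29) ≡ 29/11 mod 37. 11⁻¹ ≡ 27 (mod 37) since 11·27 = 297 ≡ 1, so λ ≡ 6.
  x = λ² - 29 - 3 = 36 - 32 ≡ 4; y = λ·(29 - 4) - 1 ≡ 1. → (4, 1)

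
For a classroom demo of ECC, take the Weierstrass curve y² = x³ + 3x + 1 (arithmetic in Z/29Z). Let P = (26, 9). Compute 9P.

Double-and-add on 9 = (1001)₂. Start with P = (26, 9) for the leading 1-bit.
double: tangent at (26, 9): λ = (3·26² + 3)/(2·9) ≡ 1/18. 18⁻¹ ≡ 21 (mod 29) since 18·21 = 378 ≡ 1, so λ ≡ 1·21 ≡ 21.
  x = λ² - 26 - 26 = 441 - 52 ≡ 12; y = λ·(26 - 12) - 9 ≡ 24. → (12, 24)
double: tangent at (12, 24): λ = (3·12² + 3)/(2·24) ≡ 0/19. 19⁻¹ ≡ 26 (mod 29) since 19·26 = 494 ≡ 1, so λ ≡ 0·26 ≡ 0.
  x = λ² - 12 - 12 = 0 - 24 ≡ 5; y = λ·(12 - 5) - 24 ≡ 5. → (5, 5)
double: tangent at (5, 5): λ = (3·5² + 3)/(2·5) ≡ 20/10. 10⁻¹ ≡ 3 (mod 29), so λ ≡ 20·3 ≡ 2.
  x = λ² - 5 - 5 = 4 - 10 ≡ 23; y = λ·(5 - 23) - 5 ≡ 17. → (23, 17)
add P: (23, 17) + (26, 9). λ = (9 - 17)/(26 - 23) ≡ 21/3 mod 29. 3⁻¹ ≡ 10 (mod 29), so λ ≡ 7.
  x = λ² - 23 - 26 = 49 - 49 ≡ 0; y = λ·(23 - 0) - 17 ≡ 28. → (0, 28)

(0, 28)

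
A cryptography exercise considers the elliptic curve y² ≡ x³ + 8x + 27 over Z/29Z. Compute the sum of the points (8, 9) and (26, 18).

(8, 9) + (26, 18). λ = (18 - 9)/(26 - 8) ≡ 9/18 mod 29. 18⁻¹ ≡ 21 (mod 29), so λ ≡ 15.
  x = λ² - 8 - 26 = 225 - 34 ≡ 17; y = λ·(8 - 17) - 9 ≡ 1. → (17, 1)

(17, 1)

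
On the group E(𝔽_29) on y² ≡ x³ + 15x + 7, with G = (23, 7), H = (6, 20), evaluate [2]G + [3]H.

First 2G:
Repeated addition: build up to 2G.
2G: tangent at (23, 7): λ = (3·23² + 15)/(2·7) ≡ 7/14. 14⁻¹ ≡ 27 (mod 29), so λ ≡ 7·27 ≡ 15.
  x = λ² - 23 - 23 = 225 - 46 ≡ 5; y = λ·(23 - 5) - 7 ≡ 2. → (5, 2)
2G = (5, 2).
Next 3H:
Repeated addition: build up to 3H.
2H: tangent at (6, 20): λ = (3·6² + 15)/(2·20) ≡ 7/11. 11⁻¹ ≡ 8 (mod 29), so λ ≡ 7·8 ≡ 27.
  x = λ² - 6 - 6 = 729 - 12 ≡ 21; y = λ·(6 - 21) - 20 ≡ 10. → (21, 10)
3H: (21, 10) + (6, 20). λ = (20 - 10)/(6 - 21) ≡ 10/14 mod 29. 14⁻¹ ≡ 27 (mod 29), so λ ≡ 9.
  x = λ² - 21 - 6 = 81 - 27 ≡ 25; y = λ·(21 - 25) - 10 ≡ 12. → (25, 12)
3H = (25, 12).
Finally 2G + 3H:
(5, 2) + (25, 12). λ = (12 - 2)/(25 - 5) ≡ 10/20 mod 29. 20⁻¹ ≡ 16 (mod 29) since 20·16 = 320 ≡ 1, so λ ≡ 15.
  x = λ² - 5 - 25 = 225 - 30 ≡ 21; y = λ·(5 - 21) - 2 ≡ 19. → (21, 19)

(21, 19)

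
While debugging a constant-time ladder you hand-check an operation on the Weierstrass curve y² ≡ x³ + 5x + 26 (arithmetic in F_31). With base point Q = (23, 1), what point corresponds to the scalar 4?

Double-and-add on 4 = (100)₂. Start with Q = (23, 1) for the leading 1-bit.
double: tangent at (23, 1): λ = (3·23² + 5)/(2·1) ≡ 11/2. 2⁻¹ ≡ 16 (mod 31), so λ ≡ 11·16 ≡ 21.
  x = λ² - 23 - 23 = 441 - 46 ≡ 23; y = λ·(23 - 23) - 1 ≡ 30. → (23, 30)
double: tangent at (23, 30): λ = (3·23² + 5)/(2·30) ≡ 11/29. 29⁻¹ ≡ 15 (mod 31), so λ ≡ 11·15 ≡ 10.
  x = λ² - 23 - 23 = 100 - 46 ≡ 23; y = λ·(23 - 23) - 30 ≡ 1. → (23, 1)

(23, 1)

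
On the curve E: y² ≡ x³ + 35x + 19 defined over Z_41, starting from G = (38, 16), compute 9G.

(5, 14)

Repeated addition: build up to 9G.
2G: tangent at (38, 16): λ = (3·38² + 35)/(2·16) ≡ 21/32. 32⁻¹ ≡ 9 (mod 41), so λ ≡ 21·9 ≡ 25.
  x = λ² - 38 - 38 = 625 - 76 ≡ 16; y = λ·(38 - 16) - 16 ≡ 1. → (16, 1)
3G: (16, 1) + (38, 16). λ = (16 - 1)/(38 - 16) ≡ 15/22 mod 41. 22⁻¹ ≡ 28 (mod 41), so λ ≡ 10.
  x = λ² - 16 - 38 = 100 - 54 ≡ 5; y = λ·(16 - 5) - 1 ≡ 27. → (5, 27)
4G: (5, 27) + (38, 16). λ = (16 - 27)/(38 - 5) ≡ 30/33 mod 41. 33⁻¹ ≡ 5 (mod 41), so λ ≡ 27.
  x = λ² - 5 - 38 = 729 - 43 ≡ 30; y = λ·(5 - 30) - 27 ≡ 36. → (30, 36)
5G: (30, 36) + (38, 16). λ = (16 - 36)/(38 - 30) ≡ 21/8 mod 41. 8⁻¹ ≡ 36 (mod 41) since 8·36 = 288 ≡ 1, so λ ≡ 18.
  x = λ² - 30 - 38 = 324 - 68 ≡ 10; y = λ·(30 - 10) - 36 ≡ 37. → (10, 37)
6G: (10, 37) + (38, 16). λ = (16 - 37)/(38 - 10) ≡ 20/28 mod 41. 28⁻¹ ≡ 22 (mod 41), so λ ≡ 30.
  x = λ² - 10 - 38 = 900 - 48 ≡ 32; y = λ·(10 - 32) - 37 ≡ 0. → (32, 0)
7G: (32, 0) + (38, 16). λ = (16 - 0)/(38 - 32) ≡ 16/6 mod 41. 6⁻¹ ≡ 7 (mod 41) since 6·7 = 42 ≡ 1, so λ ≡ 30.
  x = λ² - 32 - 38 = 900 - 70 ≡ 10; y = λ·(32 - 10) - 0 ≡ 4. → (10, 4)
8G: (10, 4) + (38, 16). λ = (16 - 4)/(38 - 10) ≡ 12/28 mod 41. 28⁻¹ ≡ 22 (mod 41), so λ ≡ 18.
  x = λ² - 10 - 38 = 324 - 48 ≡ 30; y = λ·(10 - 30) - 4 ≡ 5. → (30, 5)
9G: (30, 5) + (38, 16). λ = (16 - 5)/(38 - 30) ≡ 11/8 mod 41. 8⁻¹ ≡ 36 (mod 41), so λ ≡ 27.
  x = λ² - 30 - 38 = 729 - 68 ≡ 5; y = λ·(30 - 5) - 5 ≡ 14. → (5, 14)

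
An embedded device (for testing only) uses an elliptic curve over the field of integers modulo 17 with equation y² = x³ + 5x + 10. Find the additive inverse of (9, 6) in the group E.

-(9, 6) = (9, -6 mod 17) = (9, 11).

(9, 11)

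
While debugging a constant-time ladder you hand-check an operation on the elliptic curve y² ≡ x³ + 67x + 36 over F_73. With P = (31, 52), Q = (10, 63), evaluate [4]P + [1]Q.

First 4P:
Repeated addition: build up to 4P.
2P: tangent at (31, 52): λ = (3·31² + 67)/(2·52) ≡ 30/31. 31⁻¹ ≡ 33 (mod 73) since 31·33 = 1023 ≡ 1, so λ ≡ 30·33 ≡ 41.
  x = λ² - 31 - 31 = 1681 - 62 ≡ 13; y = λ·(31 - 13) - 52 ≡ 29. → (13, 29)
3P: (13, 29) + (31, 52). λ = (52 - 29)/(31 - 13) ≡ 23/18 mod 73. 18⁻¹ ≡ 69 (mod 73), so λ ≡ 54.
  x = λ² - 13 - 31 = 2916 - 44 ≡ 25; y = λ·(13 - 25) - 29 ≡ 53. → (25, 53)
4P: (25, 53) + (31, 52). λ = (52 - 53)/(31 - 25) ≡ 72/6 mod 73. 6⁻¹ ≡ 61 (mod 73), so λ ≡ 12.
  x = λ² - 25 - 31 = 144 - 56 ≡ 15; y = λ·(25 - 15) - 53 ≡ 67. → (15, 67)
4P = (15, 67).
Finally 4P + Q:
(15, 67) + (10, 63). λ = (63 - 67)/(10 - 15) ≡ 69/68 mod 73. 68⁻¹ ≡ 29 (mod 73), so λ ≡ 30.
  x = λ² - 15 - 10 = 900 - 25 ≡ 72; y = λ·(15 - 72) - 67 ≡ 48. → (72, 48)

(72, 48)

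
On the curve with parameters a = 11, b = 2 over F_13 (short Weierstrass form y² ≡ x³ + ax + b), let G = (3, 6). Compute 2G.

(8, 2)

tangent at (3, 6): λ = (3·3² + 11)/(2·6) ≡ 12/12. 12⁻¹ ≡ 12 (mod 13) since 12·12 = 144 ≡ 1, so λ ≡ 12·12 ≡ 1.
  x = λ² - 3 - 3 = 1 - 6 ≡ 8; y = λ·(3 - 8) - 6 ≡ 2. → (8, 2)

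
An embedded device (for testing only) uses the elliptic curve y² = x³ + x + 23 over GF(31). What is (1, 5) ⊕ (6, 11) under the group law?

(18, 18)

(1, 5) + (6, 11). λ = (11 - 5)/(6 - 1) ≡ 6/5 mod 31. 5⁻¹ ≡ 25 (mod 31), so λ ≡ 26.
  x = λ² - 1 - 6 = 676 - 7 ≡ 18; y = λ·(1 - 18) - 5 ≡ 18. → (18, 18)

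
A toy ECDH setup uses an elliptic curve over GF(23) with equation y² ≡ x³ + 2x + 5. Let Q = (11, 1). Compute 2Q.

(9, 19)

tangent at (11, 1): λ = (3·11² + 2)/(2·1) ≡ 20/2. 2⁻¹ ≡ 12 (mod 23), so λ ≡ 20·12 ≡ 10.
  x = λ² - 11 - 11 = 100 - 22 ≡ 9; y = λ·(11 - 9) - 1 ≡ 19. → (9, 19)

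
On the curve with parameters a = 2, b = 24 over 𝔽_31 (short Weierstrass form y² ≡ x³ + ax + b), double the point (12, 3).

(7, 28)

tangent at (12, 3): λ = (3·12² + 2)/(2·3) ≡ 0/6. 6⁻¹ ≡ 26 (mod 31), so λ ≡ 0·26 ≡ 0.
  x = λ² - 12 - 12 = 0 - 24 ≡ 7; y = λ·(12 - 7) - 3 ≡ 28. → (7, 28)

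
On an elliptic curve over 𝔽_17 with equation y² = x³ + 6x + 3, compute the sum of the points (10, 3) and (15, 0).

(8, 6)

(10, 3) + (15, 0). λ = (0 - 3)/(15 - 10) ≡ 14/5 mod 17. 5⁻¹ ≡ 7 (mod 17) since 5·7 = 35 ≡ 1, so λ ≡ 13.
  x = λ² - 10 - 15 = 169 - 25 ≡ 8; y = λ·(10 - 8) - 3 ≡ 6. → (8, 6)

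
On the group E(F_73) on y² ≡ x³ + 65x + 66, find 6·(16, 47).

Write G = (16, 47).
Repeated addition: build up to 6G.
2G: tangent at (16, 47): λ = (3·16² + 65)/(2·47) ≡ 30/21. 21⁻¹ ≡ 7 (mod 73) since 21·7 = 147 ≡ 1, so λ ≡ 30·7 ≡ 64.
  x = λ² - 16 - 16 = 4096 - 32 ≡ 49; y = λ·(16 - 49) - 47 ≡ 31. → (49, 31)
3G: (49, 31) + (16, 47). λ = (47 - 31)/(16 - 49) ≡ 16/40 mod 73. 40⁻¹ ≡ 42 (mod 73) since 40·42 = 1680 ≡ 1, so λ ≡ 15.
  x = λ² - 49 - 16 = 225 - 65 ≡ 14; y = λ·(49 - 14) - 31 ≡ 56. → (14, 56)
4G: (14, 56) + (16, 47). λ = (47 - 56)/(16 - 14) ≡ 64/2 mod 73. 2⁻¹ ≡ 37 (mod 73), so λ ≡ 32.
  x = λ² - 14 - 16 = 1024 - 30 ≡ 45; y = λ·(14 - 45) - 56 ≡ 47. → (45, 47)
5G: (45, 47) + (16, 47). λ = (47 - 47)/(16 - 45) ≡ 0/44 mod 73. 44⁻¹ ≡ 5 (mod 73), so λ ≡ 0.
  x = λ² - 45 - 16 = 0 - 61 ≡ 12; y = λ·(45 - 12) - 47 ≡ 26. → (12, 26)
6G: (12, 26) + (16, 47). λ = (47 - 26)/(16 - 12) ≡ 21/4 mod 73. 4⁻¹ ≡ 55 (mod 73), so λ ≡ 60.
  x = λ² - 12 - 16 = 3600 - 28 ≡ 68; y = λ·(12 - 68) - 26 ≡ 45. → (68, 45)

(68, 45)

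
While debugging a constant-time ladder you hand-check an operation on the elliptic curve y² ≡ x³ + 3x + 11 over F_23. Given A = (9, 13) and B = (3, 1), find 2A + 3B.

First 2A:
Repeated addition: build up to 2A.
2A: tangent at (9, 13): λ = (3·9² + 3)/(2·13) ≡ 16/3. 3⁻¹ ≡ 8 (mod 23), so λ ≡ 16·8 ≡ 13.
  x = λ² - 9 - 9 = 169 - 18 ≡ 13; y = λ·(9 - 13) - 13 ≡ 4. → (13, 4)
2A = (13, 4).
Next 3B:
Repeated addition: build up to 3B.
2B: tangent at (3, 1): λ = (3·3² + 3)/(2·1) ≡ 7/2. 2⁻¹ ≡ 12 (mod 23), so λ ≡ 7·12 ≡ 15.
  x = λ² - 3 - 3 = 225 - 6 ≡ 12; y = λ·(3 - 12) - 1 ≡ 2. → (12, 2)
3B: (12, 2) + (3, 1). λ = (1 - 2)/(3 - 12) ≡ 22/14 mod 23. 14⁻¹ ≡ 5 (mod 23) since 14·5 = 70 ≡ 1, so λ ≡ 18.
  x = λ² - 12 - 3 = 324 - 15 ≡ 10; y = λ·(12 - 10) - 2 ≡ 11. → (10, 11)
3B = (10, 11).
Finally 2A + 3B:
(13, 4) + (10, 11). λ = (11 - 4)/(10 - 13) ≡ 7/20 mod 23. 20⁻¹ ≡ 15 (mod 23), so λ ≡ 13.
  x = λ² - 13 - 10 = 169 - 23 ≡ 8; y = λ·(13 - 8) - 4 ≡ 15. → (8, 15)

(8, 15)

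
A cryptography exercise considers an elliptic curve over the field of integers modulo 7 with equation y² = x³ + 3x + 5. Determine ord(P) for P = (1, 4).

7

2P: tangent at (1, 4): λ = (3·1² + 3)/(2·4) ≡ 6/1. 1⁻¹ ≡ 1 (mod 7), so λ ≡ 6·1 ≡ 6.
  x = λ² - 1 - 1 = 36 - 2 ≡ 6; y = λ·(1 - 6) - 4 ≡ 1. → (6, 1)
3P: (6, 1) + (1, 4). λ = (4 - 1)/(1 - 6) ≡ 3/2 mod 7. 2⁻¹ ≡ 4 (mod 7) since 2·4 = 8 ≡ 1, so λ ≡ 5.
  x = λ² - 6 - 1 = 25 - 7 ≡ 4; y = λ·(6 - 4) - 1 ≡ 2. → (4, 2)
4P: (4, 2) + (1, 4). λ = (4 - 2)/(1 - 4) ≡ 2/4 mod 7. 4⁻¹ ≡ 2 (mod 7) since 4·2 = 8 ≡ 1, so λ ≡ 4.
  x = λ² - 4 - 1 = 16 - 5 ≡ 4; y = λ·(4 - 4) - 2 ≡ 5. → (4, 5)
5P: (4, 5) + (1, 4). λ = (4 - 5)/(1 - 4) ≡ 6/4 mod 7. 4⁻¹ ≡ 2 (mod 7) since 4·2 = 8 ≡ 1, so λ ≡ 5.
  x = λ² - 4 - 1 = 25 - 5 ≡ 6; y = λ·(4 - 6) - 5 ≡ 6. → (6, 6)
6P: (6, 6) + (1, 4). λ = (4 - 6)/(1 - 6) ≡ 5/2 mod 7. 2⁻¹ ≡ 4 (mod 7), so λ ≡ 6.
  x = λ² - 6 - 1 = 36 - 7 ≡ 1; y = λ·(6 - 1) - 6 ≡ 3. → (1, 3)
7P: (1, 3) + (1, 4): same x and y₁ ≡ -y₂, so the sum is the point at infinity.
7P = the point at infinity, so the order is 7.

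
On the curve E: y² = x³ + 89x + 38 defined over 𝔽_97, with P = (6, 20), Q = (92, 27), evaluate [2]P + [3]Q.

First 2P:
Repeated addition: build up to 2P.
2P: tangent at (6, 20): λ = (3·6² + 89)/(2·20) ≡ 3/40. 40⁻¹ ≡ 17 (mod 97), so λ ≡ 3·17 ≡ 51.
  x = λ² - 6 - 6 = 2601 - 12 ≡ 67; y = λ·(6 - 67) - 20 ≡ 70. → (67, 70)
2P = (67, 70).
Next 3Q:
Repeated addition: build up to 3Q.
2Q: tangent at (92, 27): λ = (3·92² + 89)/(2·27) ≡ 67/54. 54⁻¹ ≡ 9 (mod 97) since 54·9 = 486 ≡ 1, so λ ≡ 67·9 ≡ 21.
  x = λ² - 92 - 92 = 441 - 184 ≡ 63; y = λ·(92 - 63) - 27 ≡ 0. → (63, 0)
3Q: (63, 0) + (92, 27). λ = (27 - 0)/(92 - 63) ≡ 27/29 mod 97. 29⁻¹ ≡ 87 (mod 97) since 29·87 = 2523 ≡ 1, so λ ≡ 21.
  x = λ² - 63 - 92 = 441 - 155 ≡ 92; y = λ·(63 - 92) - 0 ≡ 70. → (92, 70)
3Q = (92, 70).
Finally 2P + 3Q:
(67, 70) + (92, 70). λ = (70 - 70)/(92 - 67) ≡ 0/25 mod 97. 25⁻¹ ≡ 66 (mod 97) since 25·66 = 1650 ≡ 1, so λ ≡ 0.
  x = λ² - 67 - 92 = 0 - 159 ≡ 35; y = λ·(67 - 35) - 70 ≡ 27. → (35, 27)

(35, 27)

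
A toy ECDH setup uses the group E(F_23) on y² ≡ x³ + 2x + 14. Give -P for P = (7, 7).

-(7, 7) = (7, -7 mod 23) = (7, 16).

(7, 16)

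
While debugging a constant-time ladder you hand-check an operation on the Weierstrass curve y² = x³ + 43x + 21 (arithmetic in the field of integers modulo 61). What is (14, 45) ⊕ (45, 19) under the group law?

(22, 5)

(14, 45) + (45, 19). λ = (19 - 45)/(45 - 14) ≡ 35/31 mod 61. 31⁻¹ ≡ 2 (mod 61), so λ ≡ 9.
  x = λ² - 14 - 45 = 81 - 59 ≡ 22; y = λ·(14 - 22) - 45 ≡ 5. → (22, 5)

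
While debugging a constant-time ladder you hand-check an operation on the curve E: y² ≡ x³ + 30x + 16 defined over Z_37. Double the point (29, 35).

tangent at (29, 35): λ = (3·29² + 30)/(2·35) ≡ 0/33. 33⁻¹ ≡ 9 (mod 37), so λ ≡ 0·9 ≡ 0.
  x = λ² - 29 - 29 = 0 - 58 ≡ 16; y = λ·(29 - 16) - 35 ≡ 2. → (16, 2)

(16, 2)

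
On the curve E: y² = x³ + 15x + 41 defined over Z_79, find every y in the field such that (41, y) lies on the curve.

x³ + 15x + 41 = 69577 ≡ 57 (mod 79).
57 is a non-residue mod 79; no y exists.

none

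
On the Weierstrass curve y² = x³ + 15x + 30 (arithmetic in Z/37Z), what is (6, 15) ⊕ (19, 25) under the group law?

(6, 15) + (19, 25). λ = (25 - 15)/(19 - 6) ≡ 10/13 mod 37. 13⁻¹ ≡ 20 (mod 37), so λ ≡ 15.
  x = λ² - 6 - 19 = 225 - 25 ≡ 15; y = λ·(6 - 15) - 15 ≡ 35. → (15, 35)

(15, 35)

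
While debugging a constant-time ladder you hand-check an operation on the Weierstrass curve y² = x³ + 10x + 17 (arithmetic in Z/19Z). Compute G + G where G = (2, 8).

(16, 6)

tangent at (2, 8): λ = (3·2² + 10)/(2·8) ≡ 3/16. 16⁻¹ ≡ 6 (mod 19), so λ ≡ 3·6 ≡ 18.
  x = λ² - 2 - 2 = 324 - 4 ≡ 16; y = λ·(2 - 16) - 8 ≡ 6. → (16, 6)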